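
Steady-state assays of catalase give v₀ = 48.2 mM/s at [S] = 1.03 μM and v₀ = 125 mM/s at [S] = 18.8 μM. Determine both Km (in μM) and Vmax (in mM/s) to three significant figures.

In reciprocal form, 1/v = (Km/Vmax)·(1/[S]) + 1/Vmax. The two points give (1/[S], 1/v) = (0.9709, 0.02075) and (0.05319, 0.008000).
Slope = (0.02075 − 0.008000)/(0.9709 − 0.05319) = 0.01389; intercept = 0.02075 − 0.01389×0.9709 = 0.007261.
Vmax = 1/intercept = 138 mM/s; Km = slope × Vmax = 0.01389 × 138 = 1.91 μM.

Km = 1.91 μM; Vmax = 138 mM/s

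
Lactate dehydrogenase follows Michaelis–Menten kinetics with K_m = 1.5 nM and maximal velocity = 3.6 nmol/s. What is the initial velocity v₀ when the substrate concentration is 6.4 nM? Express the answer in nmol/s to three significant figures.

[S]/(Km+[S]) = 6.4/7.900 = 0.8101, the fractional saturation.
v = 0.8101 × Vmax = 0.8101 × 3.6 = 2.92 nmol/s.

2.92 nmol/s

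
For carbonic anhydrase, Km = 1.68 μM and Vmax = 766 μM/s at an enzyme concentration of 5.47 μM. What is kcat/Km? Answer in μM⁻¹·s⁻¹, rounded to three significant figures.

83.4 μM⁻¹·s⁻¹

kcat = Vmax/[E]total = 766/5.47 = 140 s⁻¹.
kcat/Km = 140/1.68 = 83.4 μM⁻¹·s⁻¹.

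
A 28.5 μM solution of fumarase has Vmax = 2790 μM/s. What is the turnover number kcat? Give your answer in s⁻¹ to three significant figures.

kcat = Vmax/[E]total = 2790 μM/s / 28.5 μM = 97.9 s⁻¹.

97.9 s⁻¹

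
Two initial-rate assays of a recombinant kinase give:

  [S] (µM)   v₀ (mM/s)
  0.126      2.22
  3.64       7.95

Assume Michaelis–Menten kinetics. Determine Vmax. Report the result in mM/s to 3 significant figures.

From v = Vmax[S]/(Km+[S]), each point gives Vmax = v(Km+[S])/[S].
Equating: 2.22(Km+0.126)/0.126 = 7.95(Km+3.64)/3.64.
17.62·Km + 2.22 = 2.184·Km + 7.95, so (17.62 − 2.184)·Km = 7.95 − 2.22.
Km = 5.730/15.43 = 0.371 µM; then Vmax = 2.22(0.371+0.126)/0.126 = 8.76 mM/s.

8.76 mM/s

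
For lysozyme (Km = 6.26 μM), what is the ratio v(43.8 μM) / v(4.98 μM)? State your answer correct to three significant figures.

1.97

The fractional saturations are [S]/(Km+[S]) = 4.98/11.24 = 0.4431 and 43.8/50.06 = 0.8750.
v₂/v₁ is just their ratio: 0.8750/0.4431 = 1.97.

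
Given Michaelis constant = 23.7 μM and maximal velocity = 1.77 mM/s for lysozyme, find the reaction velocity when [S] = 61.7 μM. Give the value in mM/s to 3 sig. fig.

1.28 mM/s

v = Vmax·[S]/(Km + [S]) = 1.77 × 61.7 / (23.7 + 61.7)
  = 109.2 / 85.40 = 1.28 mM/s.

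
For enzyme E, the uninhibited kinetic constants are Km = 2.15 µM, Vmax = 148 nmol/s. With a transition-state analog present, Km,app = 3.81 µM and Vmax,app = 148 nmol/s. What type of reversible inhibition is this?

Km increases (2.15 → 3.81 µM) while Vmax is unchanged — the hallmark of competitive inhibition.

competitive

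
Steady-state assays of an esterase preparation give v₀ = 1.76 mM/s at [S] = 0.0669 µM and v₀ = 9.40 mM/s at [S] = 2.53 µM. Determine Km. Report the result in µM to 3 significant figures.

0.338 µM

From v = Vmax[S]/(Km+[S]), each point gives Vmax = v(Km+[S])/[S].
Equating: 1.76(Km+0.0669)/0.0669 = 9.40(Km+2.53)/2.53.
26.31·Km + 1.76 = 3.715·Km + 9.40, so (26.31 − 3.715)·Km = 9.40 − 1.76.
Km = 7.640/22.59 = 0.338 µM; then Vmax = 1.76(0.338+0.0669)/0.0669 = 10.7 mM/s.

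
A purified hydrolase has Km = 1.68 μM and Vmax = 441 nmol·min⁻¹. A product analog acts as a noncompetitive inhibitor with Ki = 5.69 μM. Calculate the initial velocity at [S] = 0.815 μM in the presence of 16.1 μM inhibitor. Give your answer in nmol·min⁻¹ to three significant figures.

α = 1 + [I]/Ki = 1 + 16.1/5.69 = 3.830.
For a noncompetitive inhibitor, Vmax is reduced to Vmax/α while Km is unchanged: Km,app = 1.68 μM, Vmax,app = 115 nmol·min⁻¹.
v = Vmax,app·[S]/(Km,app + [S]) = 115 × 0.815/(1.68 + 0.815) = 37.6 nmol·min⁻¹.

37.6 nmol·min⁻¹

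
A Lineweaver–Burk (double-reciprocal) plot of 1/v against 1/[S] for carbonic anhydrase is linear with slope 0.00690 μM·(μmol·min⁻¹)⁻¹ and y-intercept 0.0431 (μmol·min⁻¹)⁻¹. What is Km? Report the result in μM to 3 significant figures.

y-intercept = 1/Vmax ⇒ Vmax = 23.2 μmol·min⁻¹; slope = Km/Vmax ⇒ Km = slope × Vmax.
Km = 0.00690 × 23.2 = 0.160 μM.

0.160 μM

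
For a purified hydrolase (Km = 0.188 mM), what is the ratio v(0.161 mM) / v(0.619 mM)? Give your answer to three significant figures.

Since Vmax cancels, v₂/v₁ = [S]₂(Km+[S]₁) / [S]₁(Km+[S]₂).
= 0.161×(0.188+0.619) / (0.619×(0.188+0.161)) = 0.1299/0.2160 = 0.601.

0.601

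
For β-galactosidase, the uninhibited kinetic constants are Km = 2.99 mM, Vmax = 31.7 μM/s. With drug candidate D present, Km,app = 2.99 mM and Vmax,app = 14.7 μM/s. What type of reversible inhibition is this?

Vmax decreases (31.7 → 14.7 μM/s) while Km is unchanged — pure noncompetitive inhibition.

noncompetitive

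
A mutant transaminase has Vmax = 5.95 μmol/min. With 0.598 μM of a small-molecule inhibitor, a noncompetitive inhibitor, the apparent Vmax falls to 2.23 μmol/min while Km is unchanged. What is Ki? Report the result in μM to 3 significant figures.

Noncompetitive: Vmax,app = Vmax/α with α = 1 + [I]/Ki.
α = Vmax/Vmax,app = 5.95/2.23 = 2.668.
Since α = 1 + [I]/Ki, [I]/Ki = 2.668 − 1 = 1.668 and Ki = 0.598/1.668 = 0.358 μM.

0.358 μM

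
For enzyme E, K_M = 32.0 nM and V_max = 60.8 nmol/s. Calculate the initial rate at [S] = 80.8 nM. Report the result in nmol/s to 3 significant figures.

43.6 nmol/s

v = Vmax·[S]/(Km + [S]) = 60.8 × 80.8 / (32.0 + 80.8)
  = 4913 / 112.8 = 43.6 nmol/s.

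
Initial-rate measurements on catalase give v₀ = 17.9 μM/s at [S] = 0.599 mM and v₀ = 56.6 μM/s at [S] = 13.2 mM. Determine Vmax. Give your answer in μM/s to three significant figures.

From v = Vmax[S]/(Km+[S]), each point gives Vmax = v(Km+[S])/[S].
Equating: 17.9(Km+0.599)/0.599 = 56.6(Km+13.2)/13.2.
29.88·Km + 17.9 = 4.288·Km + 56.6, so (29.88 − 4.288)·Km = 56.6 − 17.9.
Km = 38.70/25.60 = 1.51 mM; then Vmax = 17.9(1.51+0.599)/0.599 = 63.1 μM/s.

63.1 μM/s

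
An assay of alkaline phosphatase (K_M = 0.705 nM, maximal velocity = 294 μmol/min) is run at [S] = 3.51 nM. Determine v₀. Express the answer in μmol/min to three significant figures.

[S]/(Km+[S]) = 3.51/4.215 = 0.8327, the fractional saturation.
v = 0.8327 × Vmax = 0.8327 × 294 = 245 μmol/min.

245 μmol/min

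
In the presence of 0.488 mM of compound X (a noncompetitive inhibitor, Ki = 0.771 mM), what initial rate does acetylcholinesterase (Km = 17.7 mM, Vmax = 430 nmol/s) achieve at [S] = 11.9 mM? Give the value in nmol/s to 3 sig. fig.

α = 1 + [I]/Ki = 1 + 0.488/0.771 = 1.633.
For a noncompetitive inhibitor, Vmax is reduced to Vmax/α while Km is unchanged: Km,app = 17.7 mM, Vmax,app = 263 nmol/s.
v = Vmax,app·[S]/(Km,app + [S]) = 263 × 11.9/(17.7 + 11.9) = 106 nmol/s.

106 nmol/s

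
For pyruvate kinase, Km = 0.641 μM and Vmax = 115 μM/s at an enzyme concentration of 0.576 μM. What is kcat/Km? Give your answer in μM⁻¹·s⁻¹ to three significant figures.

311 μM⁻¹·s⁻¹

kcat = Vmax/[E]total = 115/0.576 = 200 s⁻¹.
kcat/Km = 200/0.641 = 311 μM⁻¹·s⁻¹.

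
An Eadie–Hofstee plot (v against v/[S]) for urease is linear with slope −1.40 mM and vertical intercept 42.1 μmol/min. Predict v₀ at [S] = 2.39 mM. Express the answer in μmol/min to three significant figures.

26.5 μmol/min

In the Eadie–Hofstee form v = Vmax − Km·(v/[S]), the slope is −Km and the intercept is Vmax, so Km = 1.40 mM and Vmax = 42.1 μmol/min.
v = 42.1 × 2.39/(1.40 + 2.39) = 26.5 μmol/min.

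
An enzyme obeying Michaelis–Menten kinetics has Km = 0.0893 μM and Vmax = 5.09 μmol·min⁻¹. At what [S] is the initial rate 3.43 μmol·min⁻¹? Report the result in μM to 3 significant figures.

0.185 μM

Rearranging v = Vmax[S]/(Km+[S]) gives [S] = Km·v/(Vmax − v).
[S] = 0.0893 × 3.43 / (5.09 − 3.43) = 0.3063/1.660 = 0.185 μM.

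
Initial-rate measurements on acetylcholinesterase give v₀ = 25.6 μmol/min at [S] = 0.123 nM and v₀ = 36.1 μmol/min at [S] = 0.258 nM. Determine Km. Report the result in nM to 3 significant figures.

From v = Vmax[S]/(Km+[S]), each point gives Vmax = v(Km+[S])/[S].
Equating: 25.6(Km+0.123)/0.123 = 36.1(Km+0.258)/0.258.
208.1·Km + 25.6 = 139.9·Km + 36.1, so (208.1 − 139.9)·Km = 36.1 − 25.6.
Km = 10.50/68.21 = 0.154 nM; then Vmax = 25.6(0.154+0.123)/0.123 = 57.6 μmol/min.

0.154 nM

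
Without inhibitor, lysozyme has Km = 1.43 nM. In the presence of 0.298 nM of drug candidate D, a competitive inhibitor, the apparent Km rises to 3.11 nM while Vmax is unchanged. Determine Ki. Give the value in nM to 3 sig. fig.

0.254 nM

Competitive: Km,app = α·Km with α = 1 + [I]/Ki.
α = Km,app/Km = 3.11/1.43 = 2.175.
Ki = [I]/(α − 1) = 0.298/1.175 = 0.254 nM.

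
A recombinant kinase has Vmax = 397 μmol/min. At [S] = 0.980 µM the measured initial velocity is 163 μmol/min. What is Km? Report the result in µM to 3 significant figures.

From v = Vmax[S]/(Km+[S]), Km = [S](Vmax − v)/v.
Km = 0.980 × (397 − 163) / 163 = 229.3/163 = 1.41 µM.

1.41 µM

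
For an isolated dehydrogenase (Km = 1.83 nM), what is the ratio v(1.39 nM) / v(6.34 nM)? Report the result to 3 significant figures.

0.556

The fractional saturations are [S]/(Km+[S]) = 6.34/8.170 = 0.7760 and 1.39/3.220 = 0.4317.
v₂/v₁ is just their ratio: 0.4317/0.7760 = 0.556.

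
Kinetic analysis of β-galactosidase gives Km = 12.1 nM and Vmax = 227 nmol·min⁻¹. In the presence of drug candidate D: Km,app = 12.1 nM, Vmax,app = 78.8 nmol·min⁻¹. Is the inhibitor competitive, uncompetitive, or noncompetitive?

noncompetitive

Vmax decreases (227 → 78.8 nmol·min⁻¹) while Km is unchanged — pure noncompetitive inhibition.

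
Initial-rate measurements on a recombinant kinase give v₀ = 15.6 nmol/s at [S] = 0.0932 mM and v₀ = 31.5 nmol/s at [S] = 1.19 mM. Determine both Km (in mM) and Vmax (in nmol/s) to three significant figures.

From v = Vmax[S]/(Km+[S]), each point gives Vmax = v(Km+[S])/[S].
Equating: 15.6(Km+0.0932)/0.0932 = 31.5(Km+1.19)/1.19.
167.4·Km + 15.6 = 26.47·Km + 31.5, so (167.4 − 26.47)·Km = 31.5 − 15.6.
Km = 15.90/140.9 = 0.113 mM; then Vmax = 15.6(0.113+0.0932)/0.0932 = 34.5 nmol/s.

Km = 0.113 mM; Vmax = 34.5 nmol/s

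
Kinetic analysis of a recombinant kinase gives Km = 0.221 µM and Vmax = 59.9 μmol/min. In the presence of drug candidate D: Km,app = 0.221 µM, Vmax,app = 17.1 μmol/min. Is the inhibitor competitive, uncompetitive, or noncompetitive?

noncompetitive

Vmax decreases (59.9 → 17.1 μmol/min) while Km is unchanged — pure noncompetitive inhibition.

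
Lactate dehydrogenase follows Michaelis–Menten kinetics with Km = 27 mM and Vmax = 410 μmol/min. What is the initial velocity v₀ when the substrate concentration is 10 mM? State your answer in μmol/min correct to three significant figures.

v = Vmax·[S]/(Km + [S]) = 410 × 10 / (27 + 10)
  = 4100 / 37.00 = 111 μmol/min.

111 μmol/min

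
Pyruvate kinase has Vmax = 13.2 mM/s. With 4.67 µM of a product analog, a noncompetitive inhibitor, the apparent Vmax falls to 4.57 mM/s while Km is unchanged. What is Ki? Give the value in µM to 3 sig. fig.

Noncompetitive: Vmax,app = Vmax/α with α = 1 + [I]/Ki.
α = Vmax/Vmax,app = 13.2/4.57 = 2.888.
Since α = 1 + [I]/Ki, [I]/Ki = 2.888 − 1 = 1.888 and Ki = 4.67/1.888 = 2.47 µM.

2.47 µM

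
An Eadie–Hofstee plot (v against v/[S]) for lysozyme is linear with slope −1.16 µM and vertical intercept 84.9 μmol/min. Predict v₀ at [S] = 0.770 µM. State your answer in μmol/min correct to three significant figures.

33.9 μmol/min

In the Eadie–Hofstee form v = Vmax − Km·(v/[S]), the slope is −Km and the intercept is Vmax, so Km = 1.16 µM and Vmax = 84.9 μmol/min.
v = 84.9 × 0.770/(1.16 + 0.770) = 33.9 μmol/min.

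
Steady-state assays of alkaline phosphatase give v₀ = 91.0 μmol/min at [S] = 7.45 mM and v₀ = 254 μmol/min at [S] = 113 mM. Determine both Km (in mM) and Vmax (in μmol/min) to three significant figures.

Km = 16.4 mM; Vmax = 291 μmol/min

In reciprocal form, 1/v = (Km/Vmax)·(1/[S]) + 1/Vmax. The two points give (1/[S], 1/v) = (0.1342, 0.01099) and (0.008850, 0.003937).
Slope = (0.01099 − 0.003937)/(0.1342 − 0.008850) = 0.05625; intercept = 0.01099 − 0.05625×0.1342 = 0.003439.
Vmax = 1/intercept = 291 μmol/min; Km = slope × Vmax = 0.05625 × 291 = 16.4 mM.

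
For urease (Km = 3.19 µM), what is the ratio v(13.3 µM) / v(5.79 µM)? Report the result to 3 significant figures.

Since Vmax cancels, v₂/v₁ = [S]₂(Km+[S]₁) / [S]₁(Km+[S]₂).
= 13.3×(3.19+5.79) / (5.79×(3.19+13.3)) = 119.4/95.48 = 1.25.

1.25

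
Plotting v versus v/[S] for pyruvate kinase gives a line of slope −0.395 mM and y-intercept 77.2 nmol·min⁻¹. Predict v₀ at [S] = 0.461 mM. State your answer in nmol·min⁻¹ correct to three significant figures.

In the Eadie–Hofstee form v = Vmax − Km·(v/[S]), the slope is −Km and the intercept is Vmax, so Km = 0.395 mM and Vmax = 77.2 nmol·min⁻¹.
v = 77.2 × 0.461/(0.395 + 0.461) = 41.6 nmol·min⁻¹.

41.6 nmol·min⁻¹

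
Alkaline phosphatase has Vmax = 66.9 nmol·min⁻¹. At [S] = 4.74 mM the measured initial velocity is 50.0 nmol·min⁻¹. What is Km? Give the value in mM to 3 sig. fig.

v/Vmax = 50.0/66.9 = 0.7474 = [S]/(Km+[S]).
So Km + [S] = [S]/0.7474 = 6.342 mM, giving Km = 6.342 − 4.74 = 1.60 mM.

1.60 mM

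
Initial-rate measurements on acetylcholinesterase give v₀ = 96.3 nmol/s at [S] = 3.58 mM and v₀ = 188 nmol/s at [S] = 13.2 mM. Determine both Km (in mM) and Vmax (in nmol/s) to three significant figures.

Km = 7.24 mM; Vmax = 291 nmol/s

In reciprocal form, 1/v = (Km/Vmax)·(1/[S]) + 1/Vmax. The two points give (1/[S], 1/v) = (0.2793, 0.01038) and (0.07576, 0.005319).
Slope = (0.01038 − 0.005319)/(0.2793 − 0.07576) = 0.02488; intercept = 0.01038 − 0.02488×0.2793 = 0.003434.
Vmax = 1/intercept = 291 nmol/s; Km = slope × Vmax = 0.02488 × 291 = 7.24 mM.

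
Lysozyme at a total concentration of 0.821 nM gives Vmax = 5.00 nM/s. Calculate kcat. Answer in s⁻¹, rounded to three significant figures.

kcat = Vmax/[E]total = 5.00 nM/s / 0.821 nM = 6.09 s⁻¹.

6.09 s⁻¹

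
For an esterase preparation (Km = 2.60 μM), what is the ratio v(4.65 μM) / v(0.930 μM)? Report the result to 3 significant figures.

The fractional saturations are [S]/(Km+[S]) = 0.930/3.530 = 0.2635 and 4.65/7.250 = 0.6414.
v₂/v₁ is just their ratio: 0.6414/0.2635 = 2.43.

2.43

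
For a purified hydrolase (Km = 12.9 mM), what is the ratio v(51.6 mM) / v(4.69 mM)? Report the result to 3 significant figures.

The fractional saturations are [S]/(Km+[S]) = 4.69/17.59 = 0.2666 and 51.6/64.50 = 0.8000.
v₂/v₁ is just their ratio: 0.8000/0.2666 = 3.00.

3.00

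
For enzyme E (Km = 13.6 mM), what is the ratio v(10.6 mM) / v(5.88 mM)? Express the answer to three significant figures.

The fractional saturations are [S]/(Km+[S]) = 5.88/19.48 = 0.3018 and 10.6/24.20 = 0.4380.
v₂/v₁ is just their ratio: 0.4380/0.3018 = 1.45.

1.45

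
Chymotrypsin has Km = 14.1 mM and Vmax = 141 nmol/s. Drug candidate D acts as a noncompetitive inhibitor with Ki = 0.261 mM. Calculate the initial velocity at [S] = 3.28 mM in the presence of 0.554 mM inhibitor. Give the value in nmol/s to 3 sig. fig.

8.52 nmol/s

With α = 1 + [I]/Ki = 1 + 0.554/0.261 = 3.123, the noncompetitive rate law is v = (Vmax/α)·[S] / (Km + [S]).
v = (141/3.123)×3.28 / (14.1 + 3.28) = 148.1/17.38 = 8.52 nmol/s.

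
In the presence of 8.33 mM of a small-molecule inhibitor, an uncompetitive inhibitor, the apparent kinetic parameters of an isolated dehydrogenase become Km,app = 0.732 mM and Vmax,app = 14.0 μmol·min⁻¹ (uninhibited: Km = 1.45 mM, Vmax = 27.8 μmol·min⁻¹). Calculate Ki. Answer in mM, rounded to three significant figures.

Uncompetitive: Vmax,app = Vmax/α (and Km,app = Km/α) with α = 1 + [I]/Ki.
α = Vmax/Vmax,app = 27.8/14.0 = 1.986.
Ki = [I]/(α − 1) = 8.33/0.9857 = 8.45 mM.

8.45 mM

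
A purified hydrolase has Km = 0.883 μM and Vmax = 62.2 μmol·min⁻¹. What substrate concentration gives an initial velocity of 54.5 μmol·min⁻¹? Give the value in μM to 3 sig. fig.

6.25 μM

The required fractional saturation is v/Vmax = 54.5/62.2 = 0.8762.
Then [S]/(Km+[S]) = 0.8762 ⇒ [S] = 0.883 × 0.8762/(1 − 0.8762) = 6.25 μM.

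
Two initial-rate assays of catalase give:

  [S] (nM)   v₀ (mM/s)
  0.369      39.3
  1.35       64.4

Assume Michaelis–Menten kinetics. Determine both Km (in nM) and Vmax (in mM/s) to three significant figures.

In reciprocal form, 1/v = (Km/Vmax)·(1/[S]) + 1/Vmax. The two points give (1/[S], 1/v) = (2.710, 0.02545) and (0.7407, 0.01553).
Slope = (0.02545 − 0.01553)/(2.710 − 0.7407) = 0.005036; intercept = 0.02545 − 0.005036×2.710 = 0.01180.
Vmax = 1/intercept = 84.8 mM/s; Km = slope × Vmax = 0.005036 × 84.8 = 0.427 nM.

Km = 0.427 nM; Vmax = 84.8 mM/s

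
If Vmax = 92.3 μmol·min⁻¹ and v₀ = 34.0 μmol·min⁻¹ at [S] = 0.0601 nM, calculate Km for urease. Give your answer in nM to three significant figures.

0.103 nM

From v = Vmax[S]/(Km+[S]), Km = [S](Vmax − v)/v.
Km = 0.0601 × (92.3 − 34.0) / 34.0 = 3.504/34.0 = 0.103 nM.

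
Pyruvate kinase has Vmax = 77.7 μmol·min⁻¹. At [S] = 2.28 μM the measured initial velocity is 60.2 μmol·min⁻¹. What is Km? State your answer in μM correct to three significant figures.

From v = Vmax[S]/(Km+[S]), Km = [S](Vmax − v)/v.
Km = 2.28 × (77.7 − 60.2) / 60.2 = 39.90/60.2 = 0.663 μM.

0.663 μM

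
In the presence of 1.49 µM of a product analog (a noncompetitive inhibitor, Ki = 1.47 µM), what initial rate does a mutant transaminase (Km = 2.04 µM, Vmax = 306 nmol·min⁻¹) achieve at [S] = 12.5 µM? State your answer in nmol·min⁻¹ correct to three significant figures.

131 nmol·min⁻¹

With α = 1 + [I]/Ki = 1 + 1.49/1.47 = 2.014, the noncompetitive rate law is v = (Vmax/α)·[S] / (Km + [S]).
v = (306/2.014)×12.5 / (2.04 + 12.5) = 1900/14.54 = 131 nmol·min⁻¹.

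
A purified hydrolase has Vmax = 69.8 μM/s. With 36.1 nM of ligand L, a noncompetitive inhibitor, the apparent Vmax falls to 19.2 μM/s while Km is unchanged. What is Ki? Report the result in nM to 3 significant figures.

Noncompetitive: Vmax,app = Vmax/α with α = 1 + [I]/Ki.
α = Vmax/Vmax,app = 69.8/19.2 = 3.635.
Since α = 1 + [I]/Ki, [I]/Ki = 3.635 − 1 = 2.635 and Ki = 36.1/2.635 = 13.7 nM.

13.7 nM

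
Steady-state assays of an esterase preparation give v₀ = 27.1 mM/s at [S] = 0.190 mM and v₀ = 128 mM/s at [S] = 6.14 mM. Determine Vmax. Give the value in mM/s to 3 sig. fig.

145 mM/s

In reciprocal form, 1/v = (Km/Vmax)·(1/[S]) + 1/Vmax. The two points give (1/[S], 1/v) = (5.263, 0.03690) and (0.1629, 0.007812).
Slope = (0.03690 − 0.007812)/(5.263 − 0.1629) = 0.005703; intercept = 0.03690 − 0.005703×5.263 = 0.006884.
Vmax = 1/intercept = 145 mM/s; Km = slope × Vmax = 0.005703 × 145 = 0.829 mM.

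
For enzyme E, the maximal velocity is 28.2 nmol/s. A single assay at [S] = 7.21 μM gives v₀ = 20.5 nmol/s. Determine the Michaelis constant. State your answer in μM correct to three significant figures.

2.71 μM

From v = Vmax[S]/(Km+[S]), Km = [S](Vmax − v)/v.
Km = 7.21 × (28.2 − 20.5) / 20.5 = 55.52/20.5 = 2.71 μM.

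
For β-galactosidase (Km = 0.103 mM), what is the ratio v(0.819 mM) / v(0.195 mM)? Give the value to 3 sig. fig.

1.36

Since Vmax cancels, v₂/v₁ = [S]₂(Km+[S]₁) / [S]₁(Km+[S]₂).
= 0.819×(0.103+0.195) / (0.195×(0.103+0.819)) = 0.2441/0.1798 = 1.36.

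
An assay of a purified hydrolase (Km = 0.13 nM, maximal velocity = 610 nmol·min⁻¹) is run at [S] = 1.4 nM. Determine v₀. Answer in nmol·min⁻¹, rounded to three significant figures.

558 nmol·min⁻¹

[S]/(Km+[S]) = 1.4/1.530 = 0.9150, the fractional saturation.
v = 0.9150 × Vmax = 0.9150 × 610 = 558 nmol·min⁻¹.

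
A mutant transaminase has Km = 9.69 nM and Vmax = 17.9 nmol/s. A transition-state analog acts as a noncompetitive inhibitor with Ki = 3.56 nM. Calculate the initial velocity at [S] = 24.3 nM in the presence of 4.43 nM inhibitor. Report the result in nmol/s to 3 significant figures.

5.70 nmol/s

α = 1 + [I]/Ki = 1 + 4.43/3.56 = 2.244.
For a noncompetitive inhibitor, Vmax is reduced to Vmax/α while Km is unchanged: Km,app = 9.69 nM, Vmax,app = 7.98 nmol/s.
v = Vmax,app·[S]/(Km,app + [S]) = 7.98 × 24.3/(9.69 + 24.3) = 5.70 nmol/s.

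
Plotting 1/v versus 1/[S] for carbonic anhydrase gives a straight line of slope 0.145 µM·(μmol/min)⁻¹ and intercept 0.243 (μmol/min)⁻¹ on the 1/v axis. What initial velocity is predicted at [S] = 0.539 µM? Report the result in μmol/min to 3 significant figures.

1.95 μmol/min

The y-intercept is 1/Vmax, so Vmax = 1/0.243 = 4.12 μmol/min.
The slope is Km/Vmax, so Km = 0.145 × 4.12 = 0.597 µM.
Then v = 4.12 × 0.539/(0.597 + 0.539) = 1.95 μmol/min.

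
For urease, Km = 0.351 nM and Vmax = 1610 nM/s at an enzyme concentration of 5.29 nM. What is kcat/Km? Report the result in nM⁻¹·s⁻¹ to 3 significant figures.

867 nM⁻¹·s⁻¹

kcat = Vmax/[E]total = 1610/5.29 = 304 s⁻¹.
kcat/Km = 304/0.351 = 867 nM⁻¹·s⁻¹.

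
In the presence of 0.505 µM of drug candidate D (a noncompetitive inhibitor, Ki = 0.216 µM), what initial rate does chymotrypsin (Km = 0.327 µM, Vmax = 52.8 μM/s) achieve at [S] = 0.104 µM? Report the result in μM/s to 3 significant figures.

α = 1 + [I]/Ki = 1 + 0.505/0.216 = 3.338.
For a noncompetitive inhibitor, Vmax is reduced to Vmax/α while Km is unchanged: Km,app = 0.327 µM, Vmax,app = 15.8 μM/s.
v = Vmax,app·[S]/(Km,app + [S]) = 15.8 × 0.104/(0.327 + 0.104) = 3.82 μM/s.

3.82 μM/s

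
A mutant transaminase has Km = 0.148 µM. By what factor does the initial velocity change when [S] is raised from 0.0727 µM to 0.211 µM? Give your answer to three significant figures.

1.78

The fractional saturations are [S]/(Km+[S]) = 0.0727/0.2207 = 0.3294 and 0.211/0.3590 = 0.5877.
v₂/v₁ is just their ratio: 0.5877/0.3294 = 1.78.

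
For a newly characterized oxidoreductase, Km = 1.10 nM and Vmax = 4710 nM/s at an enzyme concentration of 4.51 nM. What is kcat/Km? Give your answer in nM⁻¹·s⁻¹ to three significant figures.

kcat = Vmax/[E]total = 4710/4.51 = 1040 s⁻¹.
kcat/Km = 1040/1.10 = 949 nM⁻¹·s⁻¹.

949 nM⁻¹·s⁻¹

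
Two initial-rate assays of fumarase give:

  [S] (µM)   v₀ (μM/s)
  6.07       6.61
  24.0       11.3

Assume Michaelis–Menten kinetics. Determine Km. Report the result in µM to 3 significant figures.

7.59 µM

From v = Vmax[S]/(Km+[S]), each point gives Vmax = v(Km+[S])/[S].
Equating: 6.61(Km+6.07)/6.07 = 11.3(Km+24.0)/24.0.
1.089·Km + 6.61 = 0.4708·Km + 11.3, so (1.089 − 0.4708)·Km = 11.3 − 6.61.
Km = 4.690/0.6181 = 7.59 µM; then Vmax = 6.61(7.59+6.07)/6.07 = 14.9 μM/s.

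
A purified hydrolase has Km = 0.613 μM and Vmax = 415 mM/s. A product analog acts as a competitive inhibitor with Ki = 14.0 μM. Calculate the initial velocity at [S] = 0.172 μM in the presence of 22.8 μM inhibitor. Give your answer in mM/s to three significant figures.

α = 1 + [I]/Ki = 1 + 22.8/14.0 = 2.629.
For a competitive inhibitor, Vmax is unchanged and the apparent Km becomes α·Km: Km,app = 1.61 μM, Vmax,app = 415 mM/s.
v = Vmax,app·[S]/(Km,app + [S]) = 415 × 0.172/(1.61 + 0.172) = 40.0 mM/s.

40.0 mM/s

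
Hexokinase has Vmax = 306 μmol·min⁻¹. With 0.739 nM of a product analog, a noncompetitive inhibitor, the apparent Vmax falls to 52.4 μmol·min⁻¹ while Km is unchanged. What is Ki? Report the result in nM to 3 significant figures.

0.153 nM

Noncompetitive: Vmax,app = Vmax/α with α = 1 + [I]/Ki.
α = Vmax/Vmax,app = 306/52.4 = 5.840.
Ki = [I]/(α − 1) = 0.739/4.840 = 0.153 nM.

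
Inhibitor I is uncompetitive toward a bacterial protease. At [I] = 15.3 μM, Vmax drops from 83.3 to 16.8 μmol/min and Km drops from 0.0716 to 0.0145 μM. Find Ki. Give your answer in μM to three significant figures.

Uncompetitive: Vmax,app = Vmax/α (and Km,app = Km/α) with α = 1 + [I]/Ki.
α = Vmax/Vmax,app = 83.3/16.8 = 4.958.
Ki = [I]/(α − 1) = 15.3/3.958 = 3.87 μM.

3.87 μM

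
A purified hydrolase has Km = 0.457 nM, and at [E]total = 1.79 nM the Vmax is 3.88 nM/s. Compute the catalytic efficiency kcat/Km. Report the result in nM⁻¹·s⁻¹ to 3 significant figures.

kcat = Vmax/[E]total = 3.88/1.79 = 2.17 s⁻¹.
kcat/Km = 2.17/0.457 = 4.74 nM⁻¹·s⁻¹.

4.74 nM⁻¹·s⁻¹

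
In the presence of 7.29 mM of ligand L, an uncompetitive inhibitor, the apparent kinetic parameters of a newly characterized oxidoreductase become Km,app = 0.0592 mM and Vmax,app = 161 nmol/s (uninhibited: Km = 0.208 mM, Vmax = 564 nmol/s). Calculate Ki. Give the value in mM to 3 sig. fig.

2.91 mM

Uncompetitive: Vmax,app = Vmax/α (and Km,app = Km/α) with α = 1 + [I]/Ki.
α = Vmax/Vmax,app = 564/161 = 3.503.
Ki = [I]/(α − 1) = 7.29/2.503 = 2.91 mM.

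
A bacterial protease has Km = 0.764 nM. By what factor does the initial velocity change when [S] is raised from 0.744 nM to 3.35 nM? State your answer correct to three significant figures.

1.65

Since Vmax cancels, v₂/v₁ = [S]₂(Km+[S]₁) / [S]₁(Km+[S]₂).
= 3.35×(0.764+0.744) / (0.744×(0.764+3.35)) = 5.052/3.061 = 1.65.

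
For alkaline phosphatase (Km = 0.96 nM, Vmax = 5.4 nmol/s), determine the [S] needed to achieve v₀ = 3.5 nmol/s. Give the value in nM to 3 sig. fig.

1.77 nM

Rearranging v = Vmax[S]/(Km+[S]) gives [S] = Km·v/(Vmax − v).
[S] = 0.96 × 3.5 / (5.4 − 3.5) = 3.360/1.900 = 1.77 nM.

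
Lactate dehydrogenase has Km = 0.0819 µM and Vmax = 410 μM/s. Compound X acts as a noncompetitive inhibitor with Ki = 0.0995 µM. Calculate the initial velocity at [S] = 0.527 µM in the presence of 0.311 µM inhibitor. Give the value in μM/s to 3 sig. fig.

86.0 μM/s

With α = 1 + [I]/Ki = 1 + 0.311/0.0995 = 4.126, the noncompetitive rate law is v = (Vmax/α)·[S] / (Km + [S]).
v = (410/4.126)×0.527 / (0.0819 + 0.527) = 52.37/0.6089 = 86.0 μM/s.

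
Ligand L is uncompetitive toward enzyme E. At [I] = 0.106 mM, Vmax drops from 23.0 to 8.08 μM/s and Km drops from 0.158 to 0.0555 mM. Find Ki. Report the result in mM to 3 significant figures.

0.0574 mM

Uncompetitive: Vmax,app = Vmax/α (and Km,app = Km/α) with α = 1 + [I]/Ki.
α = Vmax/Vmax,app = 23.0/8.08 = 2.847.
Ki = [I]/(α − 1) = 0.106/1.847 = 0.0574 mM.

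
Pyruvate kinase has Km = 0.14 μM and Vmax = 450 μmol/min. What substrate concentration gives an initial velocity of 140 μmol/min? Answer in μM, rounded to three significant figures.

Rearranging v = Vmax[S]/(Km+[S]) gives [S] = Km·v/(Vmax − v).
[S] = 0.14 × 140 / (450 − 140) = 19.60/310.0 = 0.0632 μM.

0.0632 μM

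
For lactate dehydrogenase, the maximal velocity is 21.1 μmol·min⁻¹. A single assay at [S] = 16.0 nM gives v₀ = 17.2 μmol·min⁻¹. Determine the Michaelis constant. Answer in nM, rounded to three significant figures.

3.63 nM

From v = Vmax[S]/(Km+[S]), Km = [S](Vmax − v)/v.
Km = 16.0 × (21.1 − 17.2) / 17.2 = 62.40/17.2 = 3.63 nM.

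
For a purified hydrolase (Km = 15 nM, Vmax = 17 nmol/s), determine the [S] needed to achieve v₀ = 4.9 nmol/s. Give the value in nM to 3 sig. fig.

Rearranging v = Vmax[S]/(Km+[S]) gives [S] = Km·v/(Vmax − v).
[S] = 15 × 4.9 / (17 − 4.9) = 73.50/12.10 = 6.07 nM.

6.07 nM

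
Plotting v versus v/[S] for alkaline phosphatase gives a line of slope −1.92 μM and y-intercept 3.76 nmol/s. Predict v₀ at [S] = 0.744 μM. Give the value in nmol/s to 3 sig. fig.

In the Eadie–Hofstee form v = Vmax − Km·(v/[S]), the slope is −Km and the intercept is Vmax, so Km = 1.92 μM and Vmax = 3.76 nmol/s.
v = 3.76 × 0.744/(1.92 + 0.744) = 1.05 nmol/s.

1.05 nmol/s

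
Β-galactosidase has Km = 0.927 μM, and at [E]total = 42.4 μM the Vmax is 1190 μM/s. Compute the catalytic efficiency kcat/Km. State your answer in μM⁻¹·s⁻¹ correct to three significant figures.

kcat = Vmax/[E]total = 1190/42.4 = 28.1 s⁻¹.
kcat/Km = 28.1/0.927 = 30.3 μM⁻¹·s⁻¹.

30.3 μM⁻¹·s⁻¹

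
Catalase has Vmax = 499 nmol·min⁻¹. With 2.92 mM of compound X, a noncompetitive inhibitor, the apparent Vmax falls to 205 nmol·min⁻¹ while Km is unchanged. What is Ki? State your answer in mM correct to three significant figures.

Noncompetitive: Vmax,app = Vmax/α with α = 1 + [I]/Ki.
α = Vmax/Vmax,app = 499/205 = 2.434.
Ki = [I]/(α − 1) = 2.92/1.434 = 2.04 mM.

2.04 mM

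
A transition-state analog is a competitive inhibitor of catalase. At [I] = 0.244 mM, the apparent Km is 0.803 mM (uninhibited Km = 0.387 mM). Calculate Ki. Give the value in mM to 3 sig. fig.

0.227 mM

Competitive: Km,app = α·Km with α = 1 + [I]/Ki.
α = Km,app/Km = 0.803/0.387 = 2.075.
Since α = 1 + [I]/Ki, [I]/Ki = 2.075 − 1 = 1.075 and Ki = 0.244/1.075 = 0.227 mM.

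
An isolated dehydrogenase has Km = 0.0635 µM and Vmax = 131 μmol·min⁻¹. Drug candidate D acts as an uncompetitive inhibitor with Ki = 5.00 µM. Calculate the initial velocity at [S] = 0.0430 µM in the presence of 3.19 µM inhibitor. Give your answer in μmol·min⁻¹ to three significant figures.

42.1 μmol·min⁻¹

With α = 1 + [I]/Ki = 1 + 3.19/5.00 = 1.638, the uncompetitive rate law is v = (Vmax/α)·[S] / (Km/α + [S]).
v = (131/1.638)×0.0430 / (0.0635/1.638 + 0.0430) = 3.439/0.08177 = 42.1 μmol·min⁻¹.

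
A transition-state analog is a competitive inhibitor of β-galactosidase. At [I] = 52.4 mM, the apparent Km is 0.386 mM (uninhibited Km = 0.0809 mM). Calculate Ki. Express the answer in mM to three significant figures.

Competitive: Km,app = α·Km with α = 1 + [I]/Ki.
α = Km,app/Km = 0.386/0.0809 = 4.771.
Since α = 1 + [I]/Ki, [I]/Ki = 4.771 − 1 = 3.771 and Ki = 52.4/3.771 = 13.9 mM.

13.9 mM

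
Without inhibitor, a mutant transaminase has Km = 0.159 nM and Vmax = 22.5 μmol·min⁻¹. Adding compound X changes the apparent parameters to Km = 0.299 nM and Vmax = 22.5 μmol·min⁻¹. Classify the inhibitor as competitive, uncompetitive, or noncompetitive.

Km increases (0.159 → 0.299 nM) while Vmax is unchanged — the hallmark of competitive inhibition.

competitive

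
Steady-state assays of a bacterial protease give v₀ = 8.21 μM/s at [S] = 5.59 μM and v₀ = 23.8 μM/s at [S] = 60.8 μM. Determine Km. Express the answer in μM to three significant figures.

14.5 μM

From v = Vmax[S]/(Km+[S]), each point gives Vmax = v(Km+[S])/[S].
Equating: 8.21(Km+5.59)/5.59 = 23.8(Km+60.8)/60.8.
1.469·Km + 8.21 = 0.3914·Km + 23.8, so (1.469 − 0.3914)·Km = 23.8 − 8.21.
Km = 15.59/1.077 = 14.5 μM; then Vmax = 8.21(14.5+5.59)/5.59 = 29.5 μM/s.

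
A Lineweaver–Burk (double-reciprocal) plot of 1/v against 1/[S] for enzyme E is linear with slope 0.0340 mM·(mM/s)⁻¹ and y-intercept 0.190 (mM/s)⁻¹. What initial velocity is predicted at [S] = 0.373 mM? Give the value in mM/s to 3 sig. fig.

3.56 mM/s

The y-intercept is 1/Vmax, so Vmax = 1/0.190 = 5.26 mM/s.
The slope is Km/Vmax, so Km = 0.0340 × 5.26 = 0.179 mM.
Then v = 5.26 × 0.373/(0.179 + 0.373) = 3.56 mM/s.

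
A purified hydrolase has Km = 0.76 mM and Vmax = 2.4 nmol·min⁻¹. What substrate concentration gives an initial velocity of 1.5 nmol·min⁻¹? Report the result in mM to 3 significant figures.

Rearranging v = Vmax[S]/(Km+[S]) gives [S] = Km·v/(Vmax − v).
[S] = 0.76 × 1.5 / (2.4 − 1.5) = 1.140/0.9000 = 1.27 mM.

1.27 mM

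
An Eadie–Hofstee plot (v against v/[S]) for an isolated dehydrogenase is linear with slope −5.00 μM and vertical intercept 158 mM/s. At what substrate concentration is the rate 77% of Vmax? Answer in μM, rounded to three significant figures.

The Eadie–Hofstee slope gives Km = 5.00 μM (slope = −Km).
v/Vmax = [S]/(Km+[S]) = 0.77 ⇒ [S] = Km·0.77/(1−0.77) = 5.00 × 3.348 = 16.7 μM.

16.7 μM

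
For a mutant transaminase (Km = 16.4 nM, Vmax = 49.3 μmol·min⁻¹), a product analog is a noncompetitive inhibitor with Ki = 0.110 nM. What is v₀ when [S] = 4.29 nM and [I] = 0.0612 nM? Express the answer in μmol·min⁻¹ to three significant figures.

α = 1 + [I]/Ki = 1 + 0.0612/0.110 = 1.556.
For a noncompetitive inhibitor, Vmax is reduced to Vmax/α while Km is unchanged: Km,app = 16.4 nM, Vmax,app = 31.7 μmol·min⁻¹.
v = Vmax,app·[S]/(Km,app + [S]) = 31.7 × 4.29/(16.4 + 4.29) = 6.57 μmol·min⁻¹.

6.57 μmol·min⁻¹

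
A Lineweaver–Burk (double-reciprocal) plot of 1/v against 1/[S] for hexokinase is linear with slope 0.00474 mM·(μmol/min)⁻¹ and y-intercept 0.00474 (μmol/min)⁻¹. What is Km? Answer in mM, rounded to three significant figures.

y-intercept = 1/Vmax ⇒ Vmax = 211 μmol/min; slope = Km/Vmax ⇒ Km = slope × Vmax.
Km = 0.00474 × 211 = 1.00 mM.

1.00 mM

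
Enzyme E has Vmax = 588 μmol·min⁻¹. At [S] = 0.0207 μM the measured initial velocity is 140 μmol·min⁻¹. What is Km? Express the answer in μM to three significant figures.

From v = Vmax[S]/(Km+[S]), Km = [S](Vmax − v)/v.
Km = 0.0207 × (588 − 140) / 140 = 9.274/140 = 0.0662 μM.

0.0662 μM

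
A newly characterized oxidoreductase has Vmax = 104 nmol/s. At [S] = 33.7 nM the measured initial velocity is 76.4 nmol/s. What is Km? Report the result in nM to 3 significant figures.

12.2 nM

From v = Vmax[S]/(Km+[S]), Km = [S](Vmax − v)/v.
Km = 33.7 × (104 − 76.4) / 76.4 = 930.1/76.4 = 12.2 nM.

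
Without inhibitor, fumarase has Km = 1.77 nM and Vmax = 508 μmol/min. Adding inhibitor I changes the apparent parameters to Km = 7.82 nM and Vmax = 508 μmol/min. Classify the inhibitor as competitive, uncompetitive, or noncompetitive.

competitive

Km increases (1.77 → 7.82 nM) while Vmax is unchanged — the hallmark of competitive inhibition.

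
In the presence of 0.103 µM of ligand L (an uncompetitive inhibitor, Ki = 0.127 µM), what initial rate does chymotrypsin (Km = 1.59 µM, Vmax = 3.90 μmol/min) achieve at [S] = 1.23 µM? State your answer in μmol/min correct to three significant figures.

1.26 μmol/min

With α = 1 + [I]/Ki = 1 + 0.103/0.127 = 1.811, the uncompetitive rate law is v = (Vmax/α)·[S] / (Km/α + [S]).
v = (3.90/1.811)×1.23 / (1.59/1.811 + 1.23) = 2.649/2.108 = 1.26 μmol/min.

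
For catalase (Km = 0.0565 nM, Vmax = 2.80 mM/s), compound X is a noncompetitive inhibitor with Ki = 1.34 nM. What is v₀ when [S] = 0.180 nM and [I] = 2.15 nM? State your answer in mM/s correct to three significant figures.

α = 1 + [I]/Ki = 1 + 2.15/1.34 = 2.604.
For a noncompetitive inhibitor, Vmax is reduced to Vmax/α while Km is unchanged: Km,app = 0.0565 nM, Vmax,app = 1.08 mM/s.
v = Vmax,app·[S]/(Km,app + [S]) = 1.08 × 0.180/(0.0565 + 0.180) = 0.818 mM/s.

0.818 mM/s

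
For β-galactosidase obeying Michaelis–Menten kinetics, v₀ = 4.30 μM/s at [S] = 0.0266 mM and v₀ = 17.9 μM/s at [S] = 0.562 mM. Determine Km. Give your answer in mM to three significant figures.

From v = Vmax[S]/(Km+[S]), each point gives Vmax = v(Km+[S])/[S].
Equating: 4.30(Km+0.0266)/0.0266 = 17.9(Km+0.562)/0.562.
161.7·Km + 4.30 = 31.85·Km + 17.9, so (161.7 − 31.85)·Km = 17.9 − 4.30.
Km = 13.60/129.8 = 0.105 mM; then Vmax = 4.30(0.105+0.0266)/0.0266 = 21.2 μM/s.

0.105 mM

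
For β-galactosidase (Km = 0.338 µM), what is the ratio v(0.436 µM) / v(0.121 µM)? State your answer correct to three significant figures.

The fractional saturations are [S]/(Km+[S]) = 0.121/0.4590 = 0.2636 and 0.436/0.7740 = 0.5633.
v₂/v₁ is just their ratio: 0.5633/0.2636 = 2.14.

2.14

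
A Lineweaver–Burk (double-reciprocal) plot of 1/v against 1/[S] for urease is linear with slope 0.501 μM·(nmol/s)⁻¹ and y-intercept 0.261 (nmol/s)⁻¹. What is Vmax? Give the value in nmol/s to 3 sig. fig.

3.83 nmol/s

The y-intercept of a Lineweaver–Burk plot equals 1/Vmax, so Vmax = 1/0.261 = 3.83 nmol/s.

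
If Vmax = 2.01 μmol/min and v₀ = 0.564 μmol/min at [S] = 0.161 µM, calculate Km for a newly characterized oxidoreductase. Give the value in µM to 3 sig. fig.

0.413 µM

v/Vmax = 0.564/2.01 = 0.2806 = [S]/(Km+[S]).
So Km + [S] = [S]/0.2806 = 0.5738 µM, giving Km = 0.5738 − 0.161 = 0.413 µM.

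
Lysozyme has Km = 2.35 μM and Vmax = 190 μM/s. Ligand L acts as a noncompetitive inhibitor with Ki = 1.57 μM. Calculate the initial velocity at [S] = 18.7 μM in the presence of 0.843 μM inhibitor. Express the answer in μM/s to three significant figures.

With α = 1 + [I]/Ki = 1 + 0.843/1.57 = 1.537, the noncompetitive rate law is v = (Vmax/α)·[S] / (Km + [S]).
v = (190/1.537)×18.7 / (2.35 + 18.7) = 2312/21.05 = 110 μM/s.

110 μM/s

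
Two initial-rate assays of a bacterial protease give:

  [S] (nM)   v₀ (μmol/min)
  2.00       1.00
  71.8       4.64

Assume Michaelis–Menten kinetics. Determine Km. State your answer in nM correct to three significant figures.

In reciprocal form, 1/v = (Km/Vmax)·(1/[S]) + 1/Vmax. The two points give (1/[S], 1/v) = (0.5000, 1.000) and (0.01393, 0.2155).
Slope = (1.000 − 0.2155)/(0.5000 − 0.01393) = 1.614; intercept = 1.000 − 1.614×0.5000 = 0.1930.
Vmax = 1/intercept = 5.18 μmol/min; Km = slope × Vmax = 1.614 × 5.18 = 8.36 nM.

8.36 nM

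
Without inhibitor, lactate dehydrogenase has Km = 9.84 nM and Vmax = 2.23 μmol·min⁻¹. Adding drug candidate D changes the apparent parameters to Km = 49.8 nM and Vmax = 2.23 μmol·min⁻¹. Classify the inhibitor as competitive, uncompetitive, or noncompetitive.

competitive

Km increases (9.84 → 49.8 nM) while Vmax is unchanged — the hallmark of competitive inhibition.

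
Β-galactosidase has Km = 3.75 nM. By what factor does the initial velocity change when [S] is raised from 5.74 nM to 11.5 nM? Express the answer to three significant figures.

Since Vmax cancels, v₂/v₁ = [S]₂(Km+[S]₁) / [S]₁(Km+[S]₂).
= 11.5×(3.75+5.74) / (5.74×(3.75+11.5)) = 109.1/87.54 = 1.25.

1.25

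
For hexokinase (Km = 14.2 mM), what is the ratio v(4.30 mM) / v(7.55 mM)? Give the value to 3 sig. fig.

0.670

The fractional saturations are [S]/(Km+[S]) = 7.55/21.75 = 0.3471 and 4.30/18.50 = 0.2324.
v₂/v₁ is just their ratio: 0.2324/0.3471 = 0.670.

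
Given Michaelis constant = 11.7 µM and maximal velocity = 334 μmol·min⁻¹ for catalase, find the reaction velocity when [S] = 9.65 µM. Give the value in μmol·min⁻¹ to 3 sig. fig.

v = Vmax·[S]/(Km + [S]) = 334 × 9.65 / (11.7 + 9.65)
  = 3223 / 21.35 = 151 μmol·min⁻¹.

151 μmol·min⁻¹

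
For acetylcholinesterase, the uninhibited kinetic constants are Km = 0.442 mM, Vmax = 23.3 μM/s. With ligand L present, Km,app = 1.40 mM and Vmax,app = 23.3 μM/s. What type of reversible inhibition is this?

Km increases (0.442 → 1.40 mM) while Vmax is unchanged — the hallmark of competitive inhibition.

competitive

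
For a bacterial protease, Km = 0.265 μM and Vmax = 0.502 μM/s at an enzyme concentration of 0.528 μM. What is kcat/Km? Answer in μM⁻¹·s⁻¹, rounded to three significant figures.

kcat = Vmax/[E]total = 0.502/0.528 = 0.951 s⁻¹.
kcat/Km = 0.951/0.265 = 3.59 μM⁻¹·s⁻¹.

3.59 μM⁻¹·s⁻¹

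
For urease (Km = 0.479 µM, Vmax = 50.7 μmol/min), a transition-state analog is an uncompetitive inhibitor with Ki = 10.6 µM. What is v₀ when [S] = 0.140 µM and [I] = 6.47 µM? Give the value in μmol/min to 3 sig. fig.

With α = 1 + [I]/Ki = 1 + 6.47/10.6 = 1.610, the uncompetitive rate law is v = (Vmax/α)·[S] / (Km/α + [S]).
v = (50.7/1.610)×0.140 / (0.479/1.610 + 0.140) = 4.408/0.4374 = 10.1 μmol/min.

10.1 μmol/min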